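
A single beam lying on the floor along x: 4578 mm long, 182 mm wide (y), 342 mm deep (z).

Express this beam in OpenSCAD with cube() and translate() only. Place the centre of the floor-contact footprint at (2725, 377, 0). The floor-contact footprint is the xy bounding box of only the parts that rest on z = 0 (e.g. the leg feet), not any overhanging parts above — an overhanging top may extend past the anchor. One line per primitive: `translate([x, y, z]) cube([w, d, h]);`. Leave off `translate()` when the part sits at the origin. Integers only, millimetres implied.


translate([436, 286, 0]) cube([4578, 182, 342]);


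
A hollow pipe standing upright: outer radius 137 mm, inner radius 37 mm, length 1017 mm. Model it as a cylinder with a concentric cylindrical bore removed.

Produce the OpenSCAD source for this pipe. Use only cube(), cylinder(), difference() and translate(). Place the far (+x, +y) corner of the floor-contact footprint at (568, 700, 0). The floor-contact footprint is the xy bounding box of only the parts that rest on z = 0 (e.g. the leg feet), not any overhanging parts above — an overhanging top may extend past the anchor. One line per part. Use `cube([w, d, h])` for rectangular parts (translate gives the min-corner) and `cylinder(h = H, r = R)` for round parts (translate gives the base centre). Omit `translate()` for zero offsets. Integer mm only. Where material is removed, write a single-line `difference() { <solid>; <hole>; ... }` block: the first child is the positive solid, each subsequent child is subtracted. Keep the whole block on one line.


difference() { translate([431, 563, 0]) cylinder(h = 1017, r = 137); translate([431, 563, 0]) cylinder(h = 1017, r = 37); }


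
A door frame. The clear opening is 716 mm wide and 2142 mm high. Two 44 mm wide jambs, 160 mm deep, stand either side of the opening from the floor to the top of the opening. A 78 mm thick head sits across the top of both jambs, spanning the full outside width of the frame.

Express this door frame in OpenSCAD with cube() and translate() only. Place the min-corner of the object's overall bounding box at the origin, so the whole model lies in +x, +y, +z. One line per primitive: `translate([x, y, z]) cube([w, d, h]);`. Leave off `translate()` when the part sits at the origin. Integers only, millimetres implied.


cube([44, 160, 2142]);
translate([760, 0, 0]) cube([44, 160, 2142]);
translate([0, 0, 2142]) cube([804, 160, 78]);


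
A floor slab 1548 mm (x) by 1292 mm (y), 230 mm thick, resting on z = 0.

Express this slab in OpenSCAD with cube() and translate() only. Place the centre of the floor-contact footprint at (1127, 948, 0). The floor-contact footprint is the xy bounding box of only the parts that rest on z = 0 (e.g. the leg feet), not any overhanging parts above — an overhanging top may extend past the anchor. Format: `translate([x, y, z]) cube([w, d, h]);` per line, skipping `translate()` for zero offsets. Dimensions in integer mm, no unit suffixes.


translate([353, 302, 0]) cube([1548, 1292, 230]);


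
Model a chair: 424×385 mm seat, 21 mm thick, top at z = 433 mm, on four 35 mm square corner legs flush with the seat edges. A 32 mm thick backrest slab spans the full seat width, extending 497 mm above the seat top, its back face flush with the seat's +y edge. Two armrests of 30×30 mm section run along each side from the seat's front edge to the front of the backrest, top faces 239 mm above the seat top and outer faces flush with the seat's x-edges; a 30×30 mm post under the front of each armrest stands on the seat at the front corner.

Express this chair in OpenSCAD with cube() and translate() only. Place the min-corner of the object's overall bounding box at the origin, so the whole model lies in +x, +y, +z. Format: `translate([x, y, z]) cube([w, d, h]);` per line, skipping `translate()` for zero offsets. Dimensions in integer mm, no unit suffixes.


translate([0, 0, 412]) cube([424, 385, 21]);
cube([35, 35, 412]);
translate([389, 0, 0]) cube([35, 35, 412]);
translate([0, 350, 0]) cube([35, 35, 412]);
translate([389, 350, 0]) cube([35, 35, 412]);
translate([0, 353, 433]) cube([424, 32, 497]);
translate([0, 0, 642]) cube([30, 353, 30]);
translate([394, 0, 642]) cube([30, 353, 30]);
translate([0, 0, 433]) cube([30, 30, 209]);
translate([394, 0, 433]) cube([30, 30, 209]);


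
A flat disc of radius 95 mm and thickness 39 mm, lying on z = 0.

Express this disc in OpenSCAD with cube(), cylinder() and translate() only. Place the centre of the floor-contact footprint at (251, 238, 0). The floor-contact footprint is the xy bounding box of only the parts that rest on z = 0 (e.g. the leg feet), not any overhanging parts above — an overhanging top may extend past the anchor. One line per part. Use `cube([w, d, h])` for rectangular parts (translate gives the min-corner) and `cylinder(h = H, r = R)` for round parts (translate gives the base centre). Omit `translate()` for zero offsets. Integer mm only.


translate([251, 238, 0]) cylinder(h = 39, r = 95);


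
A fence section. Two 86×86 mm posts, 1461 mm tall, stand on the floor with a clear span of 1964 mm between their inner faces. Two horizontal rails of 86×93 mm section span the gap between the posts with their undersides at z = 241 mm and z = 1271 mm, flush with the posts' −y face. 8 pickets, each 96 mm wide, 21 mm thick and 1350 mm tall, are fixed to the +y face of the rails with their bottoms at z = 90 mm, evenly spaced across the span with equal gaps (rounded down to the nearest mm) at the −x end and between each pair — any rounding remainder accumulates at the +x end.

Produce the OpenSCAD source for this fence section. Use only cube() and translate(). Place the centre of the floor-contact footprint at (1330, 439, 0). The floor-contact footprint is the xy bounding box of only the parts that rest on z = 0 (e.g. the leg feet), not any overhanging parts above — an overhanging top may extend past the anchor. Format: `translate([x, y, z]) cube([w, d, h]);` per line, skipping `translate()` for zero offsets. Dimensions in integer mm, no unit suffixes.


translate([262, 396, 0]) cube([86, 86, 1461]);
translate([2312, 396, 0]) cube([86, 86, 1461]);
translate([348, 396, 241]) cube([1964, 86, 93]);
translate([348, 396, 1271]) cube([1964, 86, 93]);
translate([480, 482, 90]) cube([96, 21, 1350]);
translate([708, 482, 90]) cube([96, 21, 1350]);
translate([936, 482, 90]) cube([96, 21, 1350]);
translate([1164, 482, 90]) cube([96, 21, 1350]);
translate([1392, 482, 90]) cube([96, 21, 1350]);
translate([1620, 482, 90]) cube([96, 21, 1350]);
translate([1848, 482, 90]) cube([96, 21, 1350]);
translate([2076, 482, 90]) cube([96, 21, 1350]);


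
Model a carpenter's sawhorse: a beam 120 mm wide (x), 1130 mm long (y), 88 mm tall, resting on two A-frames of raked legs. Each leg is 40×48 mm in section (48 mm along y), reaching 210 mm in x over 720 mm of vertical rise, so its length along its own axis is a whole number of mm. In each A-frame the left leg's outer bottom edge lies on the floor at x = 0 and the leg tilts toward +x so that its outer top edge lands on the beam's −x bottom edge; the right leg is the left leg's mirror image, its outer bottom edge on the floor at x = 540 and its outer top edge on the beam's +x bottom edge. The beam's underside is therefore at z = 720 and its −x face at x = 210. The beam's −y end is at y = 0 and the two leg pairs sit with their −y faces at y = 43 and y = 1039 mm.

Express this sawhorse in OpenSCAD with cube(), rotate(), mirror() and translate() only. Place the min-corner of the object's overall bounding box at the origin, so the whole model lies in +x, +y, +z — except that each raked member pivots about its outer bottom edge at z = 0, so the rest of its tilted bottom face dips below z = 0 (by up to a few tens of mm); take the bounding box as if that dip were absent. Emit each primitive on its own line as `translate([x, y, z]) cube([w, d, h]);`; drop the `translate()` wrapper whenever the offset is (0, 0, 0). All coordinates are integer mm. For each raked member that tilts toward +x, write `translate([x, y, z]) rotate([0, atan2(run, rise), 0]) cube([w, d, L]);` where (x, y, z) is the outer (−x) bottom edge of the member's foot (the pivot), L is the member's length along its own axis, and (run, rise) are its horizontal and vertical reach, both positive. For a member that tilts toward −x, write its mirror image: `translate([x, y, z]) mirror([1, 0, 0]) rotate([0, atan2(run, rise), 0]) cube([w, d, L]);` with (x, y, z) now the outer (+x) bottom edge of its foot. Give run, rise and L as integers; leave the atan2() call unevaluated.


translate([210, 0, 720]) cube([120, 1130, 88]);
translate([0, 43, 0]) rotate([0, atan2(210, 720), 0]) cube([40, 48, 750]);
translate([540, 43, 0]) mirror([1, 0, 0]) rotate([0, atan2(210, 720), 0]) cube([40, 48, 750]);
translate([0, 1039, 0]) rotate([0, atan2(210, 720), 0]) cube([40, 48, 750]);
translate([540, 1039, 0]) mirror([1, 0, 0]) rotate([0, atan2(210, 720), 0]) cube([40, 48, 750]);


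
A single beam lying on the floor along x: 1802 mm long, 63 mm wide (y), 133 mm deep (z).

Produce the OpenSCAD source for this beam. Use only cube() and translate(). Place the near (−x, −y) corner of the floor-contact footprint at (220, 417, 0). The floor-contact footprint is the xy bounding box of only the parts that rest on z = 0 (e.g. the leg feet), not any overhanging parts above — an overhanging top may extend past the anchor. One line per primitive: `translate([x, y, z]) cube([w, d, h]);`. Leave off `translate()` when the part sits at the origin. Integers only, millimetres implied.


translate([220, 417, 0]) cube([1802, 63, 133]);


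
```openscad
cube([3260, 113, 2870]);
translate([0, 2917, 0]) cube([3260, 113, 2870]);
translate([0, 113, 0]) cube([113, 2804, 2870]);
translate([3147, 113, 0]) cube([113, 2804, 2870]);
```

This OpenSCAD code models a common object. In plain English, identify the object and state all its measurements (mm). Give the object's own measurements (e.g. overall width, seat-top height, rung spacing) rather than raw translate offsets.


The wall frame of a small rectangular building: four walls, each 2870 mm tall and 113 mm thick, enclosing a footprint 3260 mm (x) by 3030 mm (y) outside-to-outside, with no floor or roof. The front and back walls (the −y and +y sides) span the full width; the two side walls fit between them.


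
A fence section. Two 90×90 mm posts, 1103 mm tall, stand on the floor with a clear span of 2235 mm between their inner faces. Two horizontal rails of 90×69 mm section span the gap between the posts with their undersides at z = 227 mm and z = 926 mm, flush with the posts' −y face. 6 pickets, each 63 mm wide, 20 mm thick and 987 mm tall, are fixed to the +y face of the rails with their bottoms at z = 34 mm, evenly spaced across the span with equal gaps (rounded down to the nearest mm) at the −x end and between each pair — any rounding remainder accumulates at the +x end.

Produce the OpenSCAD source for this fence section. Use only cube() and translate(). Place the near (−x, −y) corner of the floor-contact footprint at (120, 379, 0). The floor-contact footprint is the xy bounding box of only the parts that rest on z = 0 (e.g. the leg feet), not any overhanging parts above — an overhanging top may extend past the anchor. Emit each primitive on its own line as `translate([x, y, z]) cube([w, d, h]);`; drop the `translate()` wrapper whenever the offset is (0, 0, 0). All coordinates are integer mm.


translate([120, 379, 0]) cube([90, 90, 1103]);
translate([2445, 379, 0]) cube([90, 90, 1103]);
translate([210, 379, 227]) cube([2235, 90, 69]);
translate([210, 379, 926]) cube([2235, 90, 69]);
translate([475, 469, 34]) cube([63, 20, 987]);
translate([803, 469, 34]) cube([63, 20, 987]);
translate([1131, 469, 34]) cube([63, 20, 987]);
translate([1459, 469, 34]) cube([63, 20, 987]);
translate([1787, 469, 34]) cube([63, 20, 987]);
translate([2115, 469, 34]) cube([63, 20, 987]);


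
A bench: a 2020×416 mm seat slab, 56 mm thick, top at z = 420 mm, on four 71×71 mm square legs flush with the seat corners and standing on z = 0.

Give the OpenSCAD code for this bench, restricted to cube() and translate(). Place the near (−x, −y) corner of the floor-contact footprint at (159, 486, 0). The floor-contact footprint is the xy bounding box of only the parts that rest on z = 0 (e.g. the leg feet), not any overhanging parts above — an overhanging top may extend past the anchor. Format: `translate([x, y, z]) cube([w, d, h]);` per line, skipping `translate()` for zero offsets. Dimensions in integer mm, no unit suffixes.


translate([159, 486, 364]) cube([2020, 416, 56]);
translate([159, 486, 0]) cube([71, 71, 364]);
translate([159, 831, 0]) cube([71, 71, 364]);
translate([2108, 486, 0]) cube([71, 71, 364]);
translate([2108, 831, 0]) cube([71, 71, 364]);


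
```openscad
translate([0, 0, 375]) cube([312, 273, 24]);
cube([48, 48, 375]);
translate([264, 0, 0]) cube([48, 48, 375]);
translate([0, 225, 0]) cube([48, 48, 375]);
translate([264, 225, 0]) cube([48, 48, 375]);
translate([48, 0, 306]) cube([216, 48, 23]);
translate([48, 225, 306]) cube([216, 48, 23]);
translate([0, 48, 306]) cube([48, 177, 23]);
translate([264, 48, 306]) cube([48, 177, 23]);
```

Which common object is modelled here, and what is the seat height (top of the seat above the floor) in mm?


A stool. The seat height is 399 mm.

A 312×273×24 slab at z = 375 on four corner posts — a stool. The seat top is 375 + 24 = 399 mm.


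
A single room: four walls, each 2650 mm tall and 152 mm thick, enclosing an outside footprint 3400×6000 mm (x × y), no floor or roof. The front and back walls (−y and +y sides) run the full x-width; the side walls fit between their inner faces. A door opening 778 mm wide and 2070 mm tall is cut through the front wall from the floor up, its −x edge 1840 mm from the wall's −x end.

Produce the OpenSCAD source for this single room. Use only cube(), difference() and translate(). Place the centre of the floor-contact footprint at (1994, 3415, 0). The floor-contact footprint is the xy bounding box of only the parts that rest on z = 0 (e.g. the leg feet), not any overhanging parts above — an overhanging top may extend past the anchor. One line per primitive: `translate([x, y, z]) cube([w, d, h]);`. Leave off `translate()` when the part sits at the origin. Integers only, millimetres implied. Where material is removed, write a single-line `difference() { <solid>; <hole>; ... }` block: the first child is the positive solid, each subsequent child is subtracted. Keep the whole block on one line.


difference() { translate([294, 415, 0]) cube([3400, 152, 2650]); translate([2134, 415, 0]) cube([778, 152, 2070]); }
translate([294, 6263, 0]) cube([3400, 152, 2650]);
translate([294, 567, 0]) cube([152, 5696, 2650]);
translate([3542, 567, 0]) cube([152, 5696, 2650]);


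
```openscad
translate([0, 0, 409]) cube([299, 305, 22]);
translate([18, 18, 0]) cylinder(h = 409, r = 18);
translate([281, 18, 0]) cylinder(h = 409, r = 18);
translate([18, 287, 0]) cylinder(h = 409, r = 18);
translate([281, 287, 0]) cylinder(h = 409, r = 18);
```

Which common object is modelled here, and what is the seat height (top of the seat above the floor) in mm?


A stool. The seat height is 431 mm.

A 299×305×22 slab at z = 409 on four corner cylinders — a stool. The seat top is 409 + 22 = 431 mm.


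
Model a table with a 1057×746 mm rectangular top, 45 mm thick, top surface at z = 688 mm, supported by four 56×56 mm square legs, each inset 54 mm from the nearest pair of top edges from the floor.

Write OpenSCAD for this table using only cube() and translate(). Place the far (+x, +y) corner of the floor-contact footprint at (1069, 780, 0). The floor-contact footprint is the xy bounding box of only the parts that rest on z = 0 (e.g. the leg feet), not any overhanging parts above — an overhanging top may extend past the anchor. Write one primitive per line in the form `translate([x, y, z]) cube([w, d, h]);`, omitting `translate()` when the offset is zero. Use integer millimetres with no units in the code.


translate([66, 88, 643]) cube([1057, 746, 45]);
translate([120, 142, 0]) cube([56, 56, 643]);
translate([1013, 142, 0]) cube([56, 56, 643]);
translate([120, 724, 0]) cube([56, 56, 643]);
translate([1013, 724, 0]) cube([56, 56, 643]);


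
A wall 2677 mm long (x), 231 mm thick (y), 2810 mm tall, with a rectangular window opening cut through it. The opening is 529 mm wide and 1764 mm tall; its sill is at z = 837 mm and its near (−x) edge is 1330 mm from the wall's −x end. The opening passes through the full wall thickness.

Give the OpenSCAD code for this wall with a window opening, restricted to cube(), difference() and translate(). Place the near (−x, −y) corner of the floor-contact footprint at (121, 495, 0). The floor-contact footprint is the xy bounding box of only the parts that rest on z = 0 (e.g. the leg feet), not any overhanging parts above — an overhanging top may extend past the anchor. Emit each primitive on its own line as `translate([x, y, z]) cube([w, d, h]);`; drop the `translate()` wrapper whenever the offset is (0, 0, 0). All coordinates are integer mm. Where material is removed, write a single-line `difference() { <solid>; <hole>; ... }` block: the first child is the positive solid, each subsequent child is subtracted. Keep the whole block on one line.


difference() { translate([121, 495, 0]) cube([2677, 231, 2810]); translate([1451, 495, 837]) cube([529, 231, 1764]); }


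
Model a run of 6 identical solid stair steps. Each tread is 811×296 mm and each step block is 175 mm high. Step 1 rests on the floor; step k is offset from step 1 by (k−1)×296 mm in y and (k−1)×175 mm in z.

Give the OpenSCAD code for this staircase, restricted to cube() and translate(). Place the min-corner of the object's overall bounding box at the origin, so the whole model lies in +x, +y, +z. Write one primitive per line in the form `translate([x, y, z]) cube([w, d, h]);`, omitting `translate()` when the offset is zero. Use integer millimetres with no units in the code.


cube([811, 296, 175]);
translate([0, 296, 175]) cube([811, 296, 175]);
translate([0, 592, 350]) cube([811, 296, 175]);
translate([0, 888, 525]) cube([811, 296, 175]);
translate([0, 1184, 700]) cube([811, 296, 175]);
translate([0, 1480, 875]) cube([811, 296, 175]);


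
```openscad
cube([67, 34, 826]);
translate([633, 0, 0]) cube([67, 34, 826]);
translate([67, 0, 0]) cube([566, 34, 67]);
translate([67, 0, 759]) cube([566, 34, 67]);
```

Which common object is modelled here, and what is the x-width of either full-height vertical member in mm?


A picture frame. The border width is 67 mm.

Four thin pieces enclosing a rectangular opening — a picture frame. The two full-height stiles are 826 mm tall; the top rail sits at z = 759 and is 67 mm tall, so the border above the opening is 826 − 759 = 67 mm, matching the stile x-width.


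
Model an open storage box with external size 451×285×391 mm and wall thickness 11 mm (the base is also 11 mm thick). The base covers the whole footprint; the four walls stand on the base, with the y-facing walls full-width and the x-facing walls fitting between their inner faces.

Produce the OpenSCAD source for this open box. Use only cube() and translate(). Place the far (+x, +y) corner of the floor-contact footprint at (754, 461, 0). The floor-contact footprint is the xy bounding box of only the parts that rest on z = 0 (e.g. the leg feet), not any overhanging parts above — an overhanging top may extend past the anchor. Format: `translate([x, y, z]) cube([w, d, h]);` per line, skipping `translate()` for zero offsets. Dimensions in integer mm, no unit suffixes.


translate([303, 176, 0]) cube([451, 285, 11]);
translate([303, 176, 11]) cube([451, 11, 380]);
translate([303, 450, 11]) cube([451, 11, 380]);
translate([303, 187, 11]) cube([11, 263, 380]);
translate([743, 187, 11]) cube([11, 263, 380]);


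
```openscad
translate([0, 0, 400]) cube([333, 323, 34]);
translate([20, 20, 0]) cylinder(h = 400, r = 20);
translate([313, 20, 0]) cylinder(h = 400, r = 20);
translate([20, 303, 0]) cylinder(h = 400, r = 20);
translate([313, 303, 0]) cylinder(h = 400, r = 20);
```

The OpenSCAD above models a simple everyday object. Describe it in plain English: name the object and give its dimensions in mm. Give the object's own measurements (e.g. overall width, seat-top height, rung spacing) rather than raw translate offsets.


A simple wooden stool: a rectangular seat 333 mm (x) by 323 mm (y), 34 mm thick, top face at z = 434 mm, on four round legs, each 40 mm in diameter. The legs rest on z = 0, each leg's axis is inset half a diameter from the nearest pair of seat edges (so the leg's bounding box is flush with the corner).


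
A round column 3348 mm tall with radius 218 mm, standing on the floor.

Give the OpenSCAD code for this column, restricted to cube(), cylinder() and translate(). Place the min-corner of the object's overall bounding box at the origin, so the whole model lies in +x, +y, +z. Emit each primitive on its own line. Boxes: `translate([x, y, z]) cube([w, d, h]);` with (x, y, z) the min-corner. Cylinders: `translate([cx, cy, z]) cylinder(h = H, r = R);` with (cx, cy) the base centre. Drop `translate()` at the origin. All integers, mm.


translate([218, 218, 0]) cylinder(h = 3348, r = 218);


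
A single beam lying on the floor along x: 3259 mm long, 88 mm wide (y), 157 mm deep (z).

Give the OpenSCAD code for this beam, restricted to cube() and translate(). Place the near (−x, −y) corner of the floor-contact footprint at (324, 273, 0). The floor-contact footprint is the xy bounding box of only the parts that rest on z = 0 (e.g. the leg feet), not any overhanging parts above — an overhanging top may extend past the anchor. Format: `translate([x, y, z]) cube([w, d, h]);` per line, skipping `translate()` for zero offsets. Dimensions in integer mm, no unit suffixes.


translate([324, 273, 0]) cube([3259, 88, 157]);


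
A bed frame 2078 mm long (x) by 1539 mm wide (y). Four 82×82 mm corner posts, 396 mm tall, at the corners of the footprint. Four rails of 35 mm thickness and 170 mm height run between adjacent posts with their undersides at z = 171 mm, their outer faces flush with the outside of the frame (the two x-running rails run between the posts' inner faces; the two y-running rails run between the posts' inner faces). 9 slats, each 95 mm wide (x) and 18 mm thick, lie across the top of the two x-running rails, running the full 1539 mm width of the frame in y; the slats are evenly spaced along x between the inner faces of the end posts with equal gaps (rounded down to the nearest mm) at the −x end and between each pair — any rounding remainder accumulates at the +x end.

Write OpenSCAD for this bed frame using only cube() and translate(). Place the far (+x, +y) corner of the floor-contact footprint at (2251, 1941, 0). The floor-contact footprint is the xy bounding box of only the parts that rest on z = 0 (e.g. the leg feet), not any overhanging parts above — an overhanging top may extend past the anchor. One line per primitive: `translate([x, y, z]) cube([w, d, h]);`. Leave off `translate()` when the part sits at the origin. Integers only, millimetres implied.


translate([173, 402, 0]) cube([82, 82, 396]);
translate([173, 1859, 0]) cube([82, 82, 396]);
translate([2169, 402, 0]) cube([82, 82, 396]);
translate([2169, 1859, 0]) cube([82, 82, 396]);
translate([255, 402, 171]) cube([1914, 35, 170]);
translate([255, 1906, 171]) cube([1914, 35, 170]);
translate([173, 484, 171]) cube([35, 1375, 170]);
translate([2216, 484, 171]) cube([35, 1375, 170]);
translate([360, 402, 341]) cube([95, 1539, 18]);
translate([560, 402, 341]) cube([95, 1539, 18]);
translate([760, 402, 341]) cube([95, 1539, 18]);
translate([960, 402, 341]) cube([95, 1539, 18]);
translate([1160, 402, 341]) cube([95, 1539, 18]);
translate([1360, 402, 341]) cube([95, 1539, 18]);
translate([1560, 402, 341]) cube([95, 1539, 18]);
translate([1760, 402, 341]) cube([95, 1539, 18]);
translate([1960, 402, 341]) cube([95, 1539, 18]);


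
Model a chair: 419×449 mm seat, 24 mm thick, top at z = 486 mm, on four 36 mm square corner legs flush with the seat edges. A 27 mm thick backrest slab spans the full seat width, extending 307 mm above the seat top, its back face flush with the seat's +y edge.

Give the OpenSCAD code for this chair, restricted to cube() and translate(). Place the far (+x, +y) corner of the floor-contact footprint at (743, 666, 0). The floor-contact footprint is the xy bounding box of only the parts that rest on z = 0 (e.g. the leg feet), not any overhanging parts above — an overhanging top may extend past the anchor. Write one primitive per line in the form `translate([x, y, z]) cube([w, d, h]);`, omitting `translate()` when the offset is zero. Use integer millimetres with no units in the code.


translate([324, 217, 462]) cube([419, 449, 24]);
translate([324, 217, 0]) cube([36, 36, 462]);
translate([707, 217, 0]) cube([36, 36, 462]);
translate([324, 630, 0]) cube([36, 36, 462]);
translate([707, 630, 0]) cube([36, 36, 462]);
translate([324, 639, 486]) cube([419, 27, 307]);


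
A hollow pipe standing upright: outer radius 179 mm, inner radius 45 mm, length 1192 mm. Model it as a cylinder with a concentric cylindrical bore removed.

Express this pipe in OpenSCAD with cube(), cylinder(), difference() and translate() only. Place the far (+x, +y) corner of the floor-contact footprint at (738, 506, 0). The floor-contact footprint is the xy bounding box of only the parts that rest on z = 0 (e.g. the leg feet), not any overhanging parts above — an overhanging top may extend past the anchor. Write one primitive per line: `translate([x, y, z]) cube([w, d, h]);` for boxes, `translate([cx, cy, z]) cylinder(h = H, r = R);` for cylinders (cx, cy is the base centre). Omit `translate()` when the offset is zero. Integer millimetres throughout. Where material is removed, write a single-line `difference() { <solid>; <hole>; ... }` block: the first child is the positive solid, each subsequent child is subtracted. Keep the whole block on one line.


difference() { translate([559, 327, 0]) cylinder(h = 1192, r = 179); translate([559, 327, 0]) cylinder(h = 1192, r = 45); }


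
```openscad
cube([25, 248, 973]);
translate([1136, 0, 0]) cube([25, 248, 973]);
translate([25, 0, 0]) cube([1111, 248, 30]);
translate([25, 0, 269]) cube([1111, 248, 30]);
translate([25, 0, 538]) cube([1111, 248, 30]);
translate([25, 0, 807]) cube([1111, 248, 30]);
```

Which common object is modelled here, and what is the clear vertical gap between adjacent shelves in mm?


A bookshelf. The clear shelf gap is 239 mm.

Two tall side panels with 4 horizontal boards between them — a bookshelf. The first two shelf undersides are at z = 0 and z = 269; with shelf thickness 30, the clear gap is 269 − 0 − 30 = 239 mm.


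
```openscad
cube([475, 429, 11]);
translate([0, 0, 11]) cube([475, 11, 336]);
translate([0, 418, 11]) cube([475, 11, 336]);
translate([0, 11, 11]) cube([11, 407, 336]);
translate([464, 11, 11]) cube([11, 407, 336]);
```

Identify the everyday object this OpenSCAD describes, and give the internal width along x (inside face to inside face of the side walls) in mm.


An open box. The internal width is 453 mm.

A 475×429 base slab with four walls standing on it — an open box. The base is 475 mm wide and the walls are 11 mm thick, so the internal width is 475 − 2 × 11 = 453 mm.


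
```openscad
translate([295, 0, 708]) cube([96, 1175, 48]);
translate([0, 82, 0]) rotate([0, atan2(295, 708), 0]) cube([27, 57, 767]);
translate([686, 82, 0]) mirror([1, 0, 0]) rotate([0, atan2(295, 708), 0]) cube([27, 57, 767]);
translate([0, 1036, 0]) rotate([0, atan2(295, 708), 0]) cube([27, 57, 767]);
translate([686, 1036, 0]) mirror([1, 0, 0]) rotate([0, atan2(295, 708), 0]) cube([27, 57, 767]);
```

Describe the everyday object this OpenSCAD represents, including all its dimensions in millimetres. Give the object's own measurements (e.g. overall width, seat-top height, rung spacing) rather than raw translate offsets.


A sawhorse. A 96×1175×48 mm beam (x, y, z) sits on two A-frame leg pairs. Each pair is two raked legs of 27×57 mm section (57 mm along y) splaying symmetrically in x. Each leg rises 708 mm vertically over 295 mm of horizontal reach and is 767 mm long along its own axis. Every leg's outer bottom edge rests on the floor and its outer top edge meets a bottom edge of the beam — the left legs (tilting toward +x) meet the beam's −x bottom edge, the right legs (their mirror images, tilting toward −x) meet its +x bottom edge — so the leg tops tuck under the beam, the beam's underside is 708 mm above the floor, and the feet are 686 mm apart outside-to-outside with the beam centred between them. The two leg pairs are set in 82 mm from either end of the beam.


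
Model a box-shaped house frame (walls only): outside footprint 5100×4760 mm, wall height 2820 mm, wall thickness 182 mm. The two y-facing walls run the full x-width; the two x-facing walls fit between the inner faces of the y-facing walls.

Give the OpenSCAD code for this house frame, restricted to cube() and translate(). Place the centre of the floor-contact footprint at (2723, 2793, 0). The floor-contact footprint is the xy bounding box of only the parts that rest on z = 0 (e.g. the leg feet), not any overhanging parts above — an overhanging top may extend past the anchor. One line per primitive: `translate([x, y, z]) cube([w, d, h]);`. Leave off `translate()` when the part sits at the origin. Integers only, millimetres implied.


translate([173, 413, 0]) cube([5100, 182, 2820]);
translate([173, 4991, 0]) cube([5100, 182, 2820]);
translate([173, 595, 0]) cube([182, 4396, 2820]);
translate([5091, 595, 0]) cube([182, 4396, 2820]);


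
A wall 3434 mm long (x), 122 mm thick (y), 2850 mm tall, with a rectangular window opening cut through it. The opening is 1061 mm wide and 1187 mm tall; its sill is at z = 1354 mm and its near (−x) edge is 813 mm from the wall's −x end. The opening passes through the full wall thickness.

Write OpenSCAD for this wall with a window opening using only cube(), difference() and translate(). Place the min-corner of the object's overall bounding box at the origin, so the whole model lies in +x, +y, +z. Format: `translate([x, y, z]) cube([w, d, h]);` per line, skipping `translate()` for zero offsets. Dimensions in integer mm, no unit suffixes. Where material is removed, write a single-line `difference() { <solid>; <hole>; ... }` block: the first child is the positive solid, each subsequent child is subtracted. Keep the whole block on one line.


difference() { cube([3434, 122, 2850]); translate([813, 0, 1354]) cube([1061, 122, 1187]); }


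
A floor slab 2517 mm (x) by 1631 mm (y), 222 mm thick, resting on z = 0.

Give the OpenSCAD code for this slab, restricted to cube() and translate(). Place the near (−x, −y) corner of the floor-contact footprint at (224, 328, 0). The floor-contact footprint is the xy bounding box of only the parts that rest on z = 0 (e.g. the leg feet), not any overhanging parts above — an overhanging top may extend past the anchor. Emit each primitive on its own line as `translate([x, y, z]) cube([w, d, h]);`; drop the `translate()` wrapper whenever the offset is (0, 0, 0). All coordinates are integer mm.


translate([224, 328, 0]) cube([2517, 1631, 222]);


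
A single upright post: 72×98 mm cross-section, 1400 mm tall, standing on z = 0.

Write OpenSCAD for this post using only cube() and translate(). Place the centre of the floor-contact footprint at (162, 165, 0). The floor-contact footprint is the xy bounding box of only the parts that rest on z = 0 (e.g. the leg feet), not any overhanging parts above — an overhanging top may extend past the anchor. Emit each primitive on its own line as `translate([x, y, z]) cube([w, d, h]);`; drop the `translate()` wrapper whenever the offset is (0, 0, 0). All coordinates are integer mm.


translate([126, 116, 0]) cube([72, 98, 1400]);


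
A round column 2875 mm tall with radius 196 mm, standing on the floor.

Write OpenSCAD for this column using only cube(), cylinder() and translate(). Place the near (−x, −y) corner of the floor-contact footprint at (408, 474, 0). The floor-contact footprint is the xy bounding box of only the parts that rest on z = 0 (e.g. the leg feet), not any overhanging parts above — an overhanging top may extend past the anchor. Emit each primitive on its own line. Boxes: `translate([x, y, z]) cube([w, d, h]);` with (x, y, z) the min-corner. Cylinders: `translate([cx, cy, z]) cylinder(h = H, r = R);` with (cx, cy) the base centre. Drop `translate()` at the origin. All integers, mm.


translate([604, 670, 0]) cylinder(h = 2875, r = 196);


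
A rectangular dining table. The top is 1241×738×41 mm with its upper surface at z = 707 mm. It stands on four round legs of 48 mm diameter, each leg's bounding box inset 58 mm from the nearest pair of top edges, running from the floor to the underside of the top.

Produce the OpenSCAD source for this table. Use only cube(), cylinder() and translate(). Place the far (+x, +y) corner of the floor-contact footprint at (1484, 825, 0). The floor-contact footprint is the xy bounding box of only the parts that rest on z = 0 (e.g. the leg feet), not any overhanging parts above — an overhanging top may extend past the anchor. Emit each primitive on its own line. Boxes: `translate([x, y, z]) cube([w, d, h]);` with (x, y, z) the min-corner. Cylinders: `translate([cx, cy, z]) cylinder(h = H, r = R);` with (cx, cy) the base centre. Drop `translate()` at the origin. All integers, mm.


translate([301, 145, 666]) cube([1241, 738, 41]);
translate([383, 227, 0]) cylinder(h = 666, r = 24);
translate([1460, 227, 0]) cylinder(h = 666, r = 24);
translate([383, 801, 0]) cylinder(h = 666, r = 24);
translate([1460, 801, 0]) cylinder(h = 666, r = 24);


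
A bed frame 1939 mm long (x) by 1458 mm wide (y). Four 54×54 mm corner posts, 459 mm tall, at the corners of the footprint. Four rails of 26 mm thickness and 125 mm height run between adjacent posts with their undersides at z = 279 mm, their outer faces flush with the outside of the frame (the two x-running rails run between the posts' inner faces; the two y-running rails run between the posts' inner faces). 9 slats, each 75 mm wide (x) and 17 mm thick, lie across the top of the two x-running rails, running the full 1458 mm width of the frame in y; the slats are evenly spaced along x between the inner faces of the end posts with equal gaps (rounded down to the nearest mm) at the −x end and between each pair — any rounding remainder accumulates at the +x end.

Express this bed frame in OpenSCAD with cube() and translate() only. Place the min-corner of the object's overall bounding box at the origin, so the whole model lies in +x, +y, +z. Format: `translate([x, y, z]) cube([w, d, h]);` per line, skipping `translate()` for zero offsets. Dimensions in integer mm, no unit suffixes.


cube([54, 54, 459]);
translate([0, 1404, 0]) cube([54, 54, 459]);
translate([1885, 0, 0]) cube([54, 54, 459]);
translate([1885, 1404, 0]) cube([54, 54, 459]);
translate([54, 0, 279]) cube([1831, 26, 125]);
translate([54, 1432, 279]) cube([1831, 26, 125]);
translate([0, 54, 279]) cube([26, 1350, 125]);
translate([1913, 54, 279]) cube([26, 1350, 125]);
translate([169, 0, 404]) cube([75, 1458, 17]);
translate([359, 0, 404]) cube([75, 1458, 17]);
translate([549, 0, 404]) cube([75, 1458, 17]);
translate([739, 0, 404]) cube([75, 1458, 17]);
translate([929, 0, 404]) cube([75, 1458, 17]);
translate([1119, 0, 404]) cube([75, 1458, 17]);
translate([1309, 0, 404]) cube([75, 1458, 17]);
translate([1499, 0, 404]) cube([75, 1458, 17]);
translate([1689, 0, 404]) cube([75, 1458, 17]);


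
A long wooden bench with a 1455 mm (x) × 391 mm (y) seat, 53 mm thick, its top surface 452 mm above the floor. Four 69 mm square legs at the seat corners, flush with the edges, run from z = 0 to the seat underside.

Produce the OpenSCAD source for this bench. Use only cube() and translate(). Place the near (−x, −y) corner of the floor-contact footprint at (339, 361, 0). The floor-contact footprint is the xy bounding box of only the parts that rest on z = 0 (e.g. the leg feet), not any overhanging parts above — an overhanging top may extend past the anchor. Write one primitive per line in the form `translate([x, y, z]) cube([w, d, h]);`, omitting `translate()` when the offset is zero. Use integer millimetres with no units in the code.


// leg_h = 452 − 53 = 399
translate([339, 361, 399]) cube([1455, 391, 53]);
translate([339, 361, 0]) cube([69, 69, 399]);
translate([339, 683, 0]) cube([69, 69, 399]);
translate([1725, 361, 0]) cube([69, 69, 399]);
translate([1725, 683, 0]) cube([69, 69, 399]);


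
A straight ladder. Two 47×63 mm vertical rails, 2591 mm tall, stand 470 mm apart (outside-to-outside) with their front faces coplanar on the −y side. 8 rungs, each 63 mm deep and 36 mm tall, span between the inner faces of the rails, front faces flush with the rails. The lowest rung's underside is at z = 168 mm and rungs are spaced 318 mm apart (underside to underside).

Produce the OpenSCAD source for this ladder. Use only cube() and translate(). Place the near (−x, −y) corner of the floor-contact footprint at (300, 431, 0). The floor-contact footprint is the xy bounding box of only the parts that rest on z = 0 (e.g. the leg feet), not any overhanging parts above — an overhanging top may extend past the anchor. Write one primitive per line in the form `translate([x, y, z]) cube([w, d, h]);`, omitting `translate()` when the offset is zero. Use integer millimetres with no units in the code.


translate([300, 431, 0]) cube([47, 63, 2591]);
translate([723, 431, 0]) cube([47, 63, 2591]);
translate([347, 431, 168]) cube([376, 63, 36]);
translate([347, 431, 486]) cube([376, 63, 36]);
translate([347, 431, 804]) cube([376, 63, 36]);
translate([347, 431, 1122]) cube([376, 63, 36]);
translate([347, 431, 1440]) cube([376, 63, 36]);
translate([347, 431, 1758]) cube([376, 63, 36]);
translate([347, 431, 2076]) cube([376, 63, 36]);
translate([347, 431, 2394]) cube([376, 63, 36]);


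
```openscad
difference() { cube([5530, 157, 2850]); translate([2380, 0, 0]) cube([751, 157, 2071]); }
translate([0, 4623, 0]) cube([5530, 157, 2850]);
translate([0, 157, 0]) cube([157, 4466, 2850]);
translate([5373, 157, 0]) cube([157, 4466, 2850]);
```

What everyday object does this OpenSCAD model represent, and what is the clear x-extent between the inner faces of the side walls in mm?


A single room. The interior width is 5216 mm.

Four walls enclosing a rectangle with a door in the front wall — a room. Outside width 5530 minus two 157 mm walls gives 5216 mm.


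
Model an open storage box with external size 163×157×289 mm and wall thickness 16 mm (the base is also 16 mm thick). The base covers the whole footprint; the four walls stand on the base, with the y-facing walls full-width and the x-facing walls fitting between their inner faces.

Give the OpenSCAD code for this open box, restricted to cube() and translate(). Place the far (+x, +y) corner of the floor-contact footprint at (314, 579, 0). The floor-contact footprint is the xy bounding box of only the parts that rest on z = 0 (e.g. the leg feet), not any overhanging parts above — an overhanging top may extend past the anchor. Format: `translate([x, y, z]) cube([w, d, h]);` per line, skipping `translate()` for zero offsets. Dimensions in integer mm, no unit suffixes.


translate([151, 422, 0]) cube([163, 157, 16]);
translate([151, 422, 16]) cube([163, 16, 273]);
translate([151, 563, 16]) cube([163, 16, 273]);
translate([151, 438, 16]) cube([16, 125, 273]);
translate([298, 438, 16]) cube([16, 125, 273]);


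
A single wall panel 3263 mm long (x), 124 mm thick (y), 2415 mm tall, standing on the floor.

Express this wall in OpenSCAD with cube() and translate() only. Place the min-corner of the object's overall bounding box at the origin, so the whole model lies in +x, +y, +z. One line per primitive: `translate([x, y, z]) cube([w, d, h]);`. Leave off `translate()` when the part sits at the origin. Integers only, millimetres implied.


cube([3263, 124, 2415]);
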